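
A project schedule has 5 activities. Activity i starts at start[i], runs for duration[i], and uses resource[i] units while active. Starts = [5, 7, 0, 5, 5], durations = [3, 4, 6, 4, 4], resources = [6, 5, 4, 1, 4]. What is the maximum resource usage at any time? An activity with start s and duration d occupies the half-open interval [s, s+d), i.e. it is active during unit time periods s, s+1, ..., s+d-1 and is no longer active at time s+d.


Each activity i is active on [start_i, start_i + duration_i).
Compute total resource usage per time slot:
  t=0: active resources = [4], total = 4
  t=1: active resources = [4], total = 4
  t=2: active resources = [4], total = 4
  t=3: active resources = [4], total = 4
  t=4: active resources = [4], total = 4
  t=5: active resources = [6, 4, 1, 4], total = 15
  t=6: active resources = [6, 1, 4], total = 11
  t=7: active resources = [6, 5, 1, 4], total = 16
  t=8: active resources = [5, 1, 4], total = 10
  t=9: active resources = [5], total = 5
  t=10: active resources = [5], total = 5
Peak resource demand = 16

16


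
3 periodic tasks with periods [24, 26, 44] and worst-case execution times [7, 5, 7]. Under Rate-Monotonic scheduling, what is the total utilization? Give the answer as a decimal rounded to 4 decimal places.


Compute individual utilizations (exact fractions):
  Task 1: C/T = 7/24 (approx. 0.2917)
  Task 2: C/T = 5/26 (approx. 0.1923)
  Task 3: C/T = 7/44 (approx. 0.1591)
Total utilization U = 7/24 + 5/26 + 7/44 = 2207/3432
Rounded to 4 decimal places: U = 0.6431
RM (Liu & Layland) bound for 3 tasks = 0.779763; compare with U = 2207/3432 (approx. 0.643065)
U <= bound, so schedulable by RM sufficient condition.

0.6431


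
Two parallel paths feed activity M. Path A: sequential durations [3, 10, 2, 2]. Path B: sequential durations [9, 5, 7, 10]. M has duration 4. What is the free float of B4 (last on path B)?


ES(B4) = sum of predecessors on chain B = 21
EF(B4) = ES + duration = 21 + 10 = 31
Successor of B4 is M. ES(M) = max(sum(A), sum(B)) = max(17, 31) = 31
Free float = ES(successor) - EF(current) = 31 - 31 = 0

0


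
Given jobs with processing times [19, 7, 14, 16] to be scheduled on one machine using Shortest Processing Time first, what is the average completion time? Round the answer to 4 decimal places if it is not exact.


Sort jobs by processing time (SPT order): [7, 14, 16, 19]
Compute completion times sequentially:
  Job 1: processing = 7, completes at 7
  Job 2: processing = 14, completes at 21
  Job 3: processing = 16, completes at 37
  Job 4: processing = 19, completes at 56
Sum of completion times = 121
Average completion time = 121/4 = 30.25

30.25


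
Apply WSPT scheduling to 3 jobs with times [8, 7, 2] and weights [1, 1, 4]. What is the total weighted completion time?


Compute p/w ratios and sort ascending (WSPT): [(2, 4), (7, 1), (8, 1)]
Compute weighted completion times:
  Job (p=2,w=4): C=2, w*C=4*2=8
  Job (p=7,w=1): C=9, w*C=1*9=9
  Job (p=8,w=1): C=17, w*C=1*17=17
Total weighted completion time = 34

34


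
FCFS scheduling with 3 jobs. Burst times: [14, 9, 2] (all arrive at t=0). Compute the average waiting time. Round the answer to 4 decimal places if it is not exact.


FCFS order (as given): [14, 9, 2]
Waiting times:
  Job 1: wait = 0
  Job 2: wait = 14
  Job 3: wait = 23
Sum of waiting times = 37
Average waiting time = 37/3 = 12.3333

12.3333


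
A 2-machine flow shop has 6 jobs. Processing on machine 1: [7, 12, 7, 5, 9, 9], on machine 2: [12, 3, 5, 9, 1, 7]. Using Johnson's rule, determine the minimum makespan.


Apply Johnson's rule:
  Group 1 (a <= b): [(4, 5, 9), (1, 7, 12)]
  Group 2 (a > b): [(6, 9, 7), (3, 7, 5), (2, 12, 3), (5, 9, 1)]
Optimal job order: [4, 1, 6, 3, 2, 5]
Schedule:
  Job 4: M1 done at 5, M2 done at 14
  Job 1: M1 done at 12, M2 done at 26
  Job 6: M1 done at 21, M2 done at 33
  Job 3: M1 done at 28, M2 done at 38
  Job 2: M1 done at 40, M2 done at 43
  Job 5: M1 done at 49, M2 done at 50
Makespan = 50

50


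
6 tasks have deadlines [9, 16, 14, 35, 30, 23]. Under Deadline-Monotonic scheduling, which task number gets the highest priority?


Sort tasks by relative deadline (ascending):
  Task 1: deadline = 9
  Task 3: deadline = 14
  Task 2: deadline = 16
  Task 6: deadline = 23
  Task 5: deadline = 30
  Task 4: deadline = 35
Priority order (highest first): [1, 3, 2, 6, 5, 4]
Highest priority task = 1

1


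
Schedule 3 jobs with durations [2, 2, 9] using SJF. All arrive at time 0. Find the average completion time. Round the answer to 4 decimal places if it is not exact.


SJF order (ascending): [2, 2, 9]
Completion times:
  Job 1: burst=2, C=2
  Job 2: burst=2, C=4
  Job 3: burst=9, C=13
Average completion = 19/3 = 6.3333

6.3333


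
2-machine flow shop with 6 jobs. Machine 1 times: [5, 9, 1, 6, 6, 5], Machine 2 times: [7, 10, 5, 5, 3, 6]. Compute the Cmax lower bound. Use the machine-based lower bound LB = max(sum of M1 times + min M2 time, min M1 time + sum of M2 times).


LB1 = sum(M1 times) + min(M2 times) = 32 + 3 = 35
LB2 = min(M1 times) + sum(M2 times) = 1 + 36 = 37
Lower bound = max(LB1, LB2) = max(35, 37) = 37

37


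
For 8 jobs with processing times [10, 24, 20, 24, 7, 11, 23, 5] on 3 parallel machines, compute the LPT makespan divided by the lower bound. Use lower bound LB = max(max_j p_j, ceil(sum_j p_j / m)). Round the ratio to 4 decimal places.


LPT order: [24, 24, 23, 20, 11, 10, 7, 5]
Machine loads after assignment: [40, 41, 43]
LPT makespan = 43
Lower bound = max(max_job, ceil(total/3)) = max(24, 42) = 42
Ratio = 43 / 42 = 1.0238

1.0238


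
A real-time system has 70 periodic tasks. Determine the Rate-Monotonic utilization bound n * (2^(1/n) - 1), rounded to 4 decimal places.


Compute 2^(1/70) = 1.0099512906
Subtract 1: 1.0099512906 - 1 = 0.0099512906
Multiply by n: 70 * 0.0099512906 = 0.6965903420
Round to 4 dp: 0.6966

0.6966


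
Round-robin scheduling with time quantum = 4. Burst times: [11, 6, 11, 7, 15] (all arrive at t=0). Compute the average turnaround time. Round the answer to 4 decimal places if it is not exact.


Time quantum = 4
Execution trace:
  J1 runs 4 units, time = 4
  J2 runs 4 units, time = 8
  J3 runs 4 units, time = 12
  J4 runs 4 units, time = 16
  J5 runs 4 units, time = 20
  J1 runs 4 units, time = 24
  J2 runs 2 units, time = 26
  J3 runs 4 units, time = 30
  J4 runs 3 units, time = 33
  J5 runs 4 units, time = 37
  J1 runs 3 units, time = 40
  J3 runs 3 units, time = 43
  J5 runs 4 units, time = 47
  J5 runs 3 units, time = 50
Finish times: [40, 26, 43, 33, 50]
Average turnaround = 192/5 = 38.4

38.4


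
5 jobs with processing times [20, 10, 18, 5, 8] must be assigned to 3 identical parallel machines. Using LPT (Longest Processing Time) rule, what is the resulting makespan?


Sort jobs in decreasing order (LPT): [20, 18, 10, 8, 5]
Assign each job to the least loaded machine:
  Machine 1: jobs [20], load = 20
  Machine 2: jobs [18, 5], load = 23
  Machine 3: jobs [10, 8], load = 18
Makespan = max load = 23

23


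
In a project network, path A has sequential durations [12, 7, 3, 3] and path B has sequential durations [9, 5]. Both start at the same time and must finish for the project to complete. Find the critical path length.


Path A total = 12 + 7 + 3 + 3 = 25
Path B total = 9 + 5 = 14
Critical path = longest path = max(25, 14) = 25

25


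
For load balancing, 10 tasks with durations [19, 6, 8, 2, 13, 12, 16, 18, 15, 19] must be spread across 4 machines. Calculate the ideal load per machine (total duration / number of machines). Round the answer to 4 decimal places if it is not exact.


Total processing time = 19 + 6 + 8 + 2 + 13 + 12 + 16 + 18 + 15 + 19 = 128
Number of machines = 4
Ideal balanced load = 128 / 4 = 32.0

32.0


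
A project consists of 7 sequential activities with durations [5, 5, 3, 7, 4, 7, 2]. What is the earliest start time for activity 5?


Activity 5 starts after activities 1 through 4 complete.
Predecessor durations: [5, 5, 3, 7]
ES = 5 + 5 + 3 + 7 = 20

20


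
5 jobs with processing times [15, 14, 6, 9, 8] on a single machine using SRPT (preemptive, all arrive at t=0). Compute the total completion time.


Since all jobs arrive at t=0, SRPT equals SPT ordering.
SPT order: [6, 8, 9, 14, 15]
Completion times:
  Job 1: p=6, C=6
  Job 2: p=8, C=14
  Job 3: p=9, C=23
  Job 4: p=14, C=37
  Job 5: p=15, C=52
Total completion time = 6 + 14 + 23 + 37 + 52 = 132

132


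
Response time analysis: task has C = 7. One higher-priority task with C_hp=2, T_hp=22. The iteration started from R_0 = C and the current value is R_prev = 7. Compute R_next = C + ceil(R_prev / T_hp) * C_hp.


R_next = C + ceil(R_prev / T_hp) * C_hp
ceil(7 / 22) = ceil(0.3182) = 1
Interference = 1 * 2 = 2
R_next = 7 + 2 = 9

9


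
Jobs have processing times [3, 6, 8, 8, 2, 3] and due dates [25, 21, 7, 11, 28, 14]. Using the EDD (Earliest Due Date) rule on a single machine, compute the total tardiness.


Sort by due date (EDD order): [(8, 7), (8, 11), (3, 14), (6, 21), (3, 25), (2, 28)]
Compute completion times and tardiness:
  Job 1: p=8, d=7, C=8, tardiness=max(0,8-7)=1
  Job 2: p=8, d=11, C=16, tardiness=max(0,16-11)=5
  Job 3: p=3, d=14, C=19, tardiness=max(0,19-14)=5
  Job 4: p=6, d=21, C=25, tardiness=max(0,25-21)=4
  Job 5: p=3, d=25, C=28, tardiness=max(0,28-25)=3
  Job 6: p=2, d=28, C=30, tardiness=max(0,30-28)=2
Total tardiness = 20

20


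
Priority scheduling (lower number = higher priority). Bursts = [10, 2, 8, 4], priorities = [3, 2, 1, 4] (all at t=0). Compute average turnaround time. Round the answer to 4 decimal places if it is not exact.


Sort by priority (ascending = highest first):
Order: [(1, 8), (2, 2), (3, 10), (4, 4)]
Completion times:
  Priority 1, burst=8, C=8
  Priority 2, burst=2, C=10
  Priority 3, burst=10, C=20
  Priority 4, burst=4, C=24
Average turnaround = 62/4 = 15.5

15.5


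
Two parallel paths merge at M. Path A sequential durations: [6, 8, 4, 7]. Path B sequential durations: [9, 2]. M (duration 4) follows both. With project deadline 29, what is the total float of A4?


Forward pass: ES(A4) = sum of predecessors on chain A = 18
EF = ES + duration = 18 + 7 = 25
Backward pass: LF(M) = deadline = 29; LS(M) = 29 - 4 = 25
LF(A4) = LS(M) - sum(successors on chain A) = 25 - 0 = 25
LS = LF - duration = 25 - 7 = 18
Total float = LS - ES = 18 - 18 = 0

0


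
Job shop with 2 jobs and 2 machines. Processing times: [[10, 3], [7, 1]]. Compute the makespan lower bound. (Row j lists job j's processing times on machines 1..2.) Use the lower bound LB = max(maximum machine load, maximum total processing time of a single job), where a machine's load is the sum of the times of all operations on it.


Machine loads:
  Machine 1: 10 + 7 = 17
  Machine 2: 3 + 1 = 4
Max machine load = 17
Job totals:
  Job 1: 13
  Job 2: 8
Max job total = 13
Lower bound = max(17, 13) = 17

17


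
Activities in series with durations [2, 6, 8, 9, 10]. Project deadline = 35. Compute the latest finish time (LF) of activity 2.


LF(activity 2) = deadline - sum of successor durations
Successors: activities 3 through 5 with durations [8, 9, 10]
Sum of successor durations = 27
LF = 35 - 27 = 8

8


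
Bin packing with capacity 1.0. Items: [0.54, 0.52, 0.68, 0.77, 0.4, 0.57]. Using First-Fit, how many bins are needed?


Place items sequentially using First-Fit:
  Item 0.54 -> new Bin 1
  Item 0.52 -> new Bin 2
  Item 0.68 -> new Bin 3
  Item 0.77 -> new Bin 4
  Item 0.4 -> Bin 1 (now 0.94)
  Item 0.57 -> new Bin 5
Total bins used = 5

5


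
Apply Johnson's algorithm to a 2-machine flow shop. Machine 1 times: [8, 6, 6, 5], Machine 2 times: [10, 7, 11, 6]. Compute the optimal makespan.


Apply Johnson's rule:
  Group 1 (a <= b): [(4, 5, 6), (2, 6, 7), (3, 6, 11), (1, 8, 10)]
  Group 2 (a > b): []
Optimal job order: [4, 2, 3, 1]
Schedule:
  Job 4: M1 done at 5, M2 done at 11
  Job 2: M1 done at 11, M2 done at 18
  Job 3: M1 done at 17, M2 done at 29
  Job 1: M1 done at 25, M2 done at 39
Makespan = 39

39


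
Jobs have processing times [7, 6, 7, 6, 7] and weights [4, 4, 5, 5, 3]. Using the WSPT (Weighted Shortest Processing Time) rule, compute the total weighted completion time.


Compute p/w ratios and sort ascending (WSPT): [(6, 5), (7, 5), (6, 4), (7, 4), (7, 3)]
Compute weighted completion times:
  Job (p=6,w=5): C=6, w*C=5*6=30
  Job (p=7,w=5): C=13, w*C=5*13=65
  Job (p=6,w=4): C=19, w*C=4*19=76
  Job (p=7,w=4): C=26, w*C=4*26=104
  Job (p=7,w=3): C=33, w*C=3*33=99
Total weighted completion time = 374

374


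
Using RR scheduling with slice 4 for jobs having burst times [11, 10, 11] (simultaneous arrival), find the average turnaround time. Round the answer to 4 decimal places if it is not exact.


Time quantum = 4
Execution trace:
  J1 runs 4 units, time = 4
  J2 runs 4 units, time = 8
  J3 runs 4 units, time = 12
  J1 runs 4 units, time = 16
  J2 runs 4 units, time = 20
  J3 runs 4 units, time = 24
  J1 runs 3 units, time = 27
  J2 runs 2 units, time = 29
  J3 runs 3 units, time = 32
Finish times: [27, 29, 32]
Average turnaround = 88/3 = 29.3333

29.3333


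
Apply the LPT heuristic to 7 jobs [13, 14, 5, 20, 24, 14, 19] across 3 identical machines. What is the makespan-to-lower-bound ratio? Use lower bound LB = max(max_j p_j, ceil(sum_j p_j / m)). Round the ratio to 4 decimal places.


LPT order: [24, 20, 19, 14, 14, 13, 5]
Machine loads after assignment: [37, 34, 38]
LPT makespan = 38
Lower bound = max(max_job, ceil(total/3)) = max(24, 37) = 37
Ratio = 38 / 37 = 1.027

1.027


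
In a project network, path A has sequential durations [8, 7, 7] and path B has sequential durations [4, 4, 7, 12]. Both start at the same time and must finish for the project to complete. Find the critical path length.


Path A total = 8 + 7 + 7 = 22
Path B total = 4 + 4 + 7 + 12 = 27
Critical path = longest path = max(22, 27) = 27

27


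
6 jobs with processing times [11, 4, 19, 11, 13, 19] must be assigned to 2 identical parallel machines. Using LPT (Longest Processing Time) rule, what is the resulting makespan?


Sort jobs in decreasing order (LPT): [19, 19, 13, 11, 11, 4]
Assign each job to the least loaded machine:
  Machine 1: jobs [19, 13, 4], load = 36
  Machine 2: jobs [19, 11, 11], load = 41
Makespan = max load = 41

41


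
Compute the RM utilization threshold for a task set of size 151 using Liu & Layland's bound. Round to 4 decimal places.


Compute 2^(1/151) = 1.0046009306
Subtract 1: 1.0046009306 - 1 = 0.0046009306
Multiply by n: 151 * 0.0046009306 = 0.6947405206
Round to 4 dp: 0.6947

0.6947


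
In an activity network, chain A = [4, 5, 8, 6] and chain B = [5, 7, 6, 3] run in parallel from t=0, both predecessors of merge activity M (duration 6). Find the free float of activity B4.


ES(B4) = sum of predecessors on chain B = 18
EF(B4) = ES + duration = 18 + 3 = 21
Successor of B4 is M. ES(M) = max(sum(A), sum(B)) = max(23, 21) = 23
Free float = ES(successor) - EF(current) = 23 - 21 = 2

2


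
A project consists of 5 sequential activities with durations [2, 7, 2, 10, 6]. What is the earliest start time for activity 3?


Activity 3 starts after activities 1 through 2 complete.
Predecessor durations: [2, 7]
ES = 2 + 7 = 9

9


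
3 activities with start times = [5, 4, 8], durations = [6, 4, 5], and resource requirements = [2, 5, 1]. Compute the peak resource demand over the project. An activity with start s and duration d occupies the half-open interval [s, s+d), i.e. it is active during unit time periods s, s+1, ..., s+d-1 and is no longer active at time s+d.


Each activity i is active on [start_i, start_i + duration_i).
Compute total resource usage per time slot:
  t=0: active resources = [], total = 0
  t=1: active resources = [], total = 0
  t=2: active resources = [], total = 0
  t=3: active resources = [], total = 0
  t=4: active resources = [5], total = 5
  t=5: active resources = [2, 5], total = 7
  t=6: active resources = [2, 5], total = 7
  t=7: active resources = [2, 5], total = 7
  t=8: active resources = [2, 1], total = 3
  t=9: active resources = [2, 1], total = 3
  t=10: active resources = [2, 1], total = 3
  t=11: active resources = [1], total = 1
  t=12: active resources = [1], total = 1
Peak resource demand = 7

7


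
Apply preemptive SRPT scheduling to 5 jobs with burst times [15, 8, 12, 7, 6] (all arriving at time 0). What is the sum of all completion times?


Since all jobs arrive at t=0, SRPT equals SPT ordering.
SPT order: [6, 7, 8, 12, 15]
Completion times:
  Job 1: p=6, C=6
  Job 2: p=7, C=13
  Job 3: p=8, C=21
  Job 4: p=12, C=33
  Job 5: p=15, C=48
Total completion time = 6 + 13 + 21 + 33 + 48 = 121

121


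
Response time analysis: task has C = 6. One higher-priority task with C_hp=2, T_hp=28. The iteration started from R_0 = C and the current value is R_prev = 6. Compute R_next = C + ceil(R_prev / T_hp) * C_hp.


R_next = C + ceil(R_prev / T_hp) * C_hp
ceil(6 / 28) = ceil(0.2143) = 1
Interference = 1 * 2 = 2
R_next = 6 + 2 = 8

8


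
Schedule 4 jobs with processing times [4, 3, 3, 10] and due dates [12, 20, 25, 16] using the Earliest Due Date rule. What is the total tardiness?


Sort by due date (EDD order): [(4, 12), (10, 16), (3, 20), (3, 25)]
Compute completion times and tardiness:
  Job 1: p=4, d=12, C=4, tardiness=max(0,4-12)=0
  Job 2: p=10, d=16, C=14, tardiness=max(0,14-16)=0
  Job 3: p=3, d=20, C=17, tardiness=max(0,17-20)=0
  Job 4: p=3, d=25, C=20, tardiness=max(0,20-25)=0
Total tardiness = 0

0


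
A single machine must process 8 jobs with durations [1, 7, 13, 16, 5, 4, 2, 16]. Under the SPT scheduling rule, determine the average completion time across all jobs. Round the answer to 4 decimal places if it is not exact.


Sort jobs by processing time (SPT order): [1, 2, 4, 5, 7, 13, 16, 16]
Compute completion times sequentially:
  Job 1: processing = 1, completes at 1
  Job 2: processing = 2, completes at 3
  Job 3: processing = 4, completes at 7
  Job 4: processing = 5, completes at 12
  Job 5: processing = 7, completes at 19
  Job 6: processing = 13, completes at 32
  Job 7: processing = 16, completes at 48
  Job 8: processing = 16, completes at 64
Sum of completion times = 186
Average completion time = 186/8 = 23.25

23.25


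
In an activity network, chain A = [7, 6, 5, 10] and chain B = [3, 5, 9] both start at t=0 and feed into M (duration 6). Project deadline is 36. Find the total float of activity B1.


Forward pass: ES(B1) = sum of predecessors on chain B = 0
EF = ES + duration = 0 + 3 = 3
Backward pass: LF(M) = deadline = 36; LS(M) = 36 - 6 = 30
LF(B1) = LS(M) - sum(successors on chain B) = 30 - 14 = 16
LS = LF - duration = 16 - 3 = 13
Total float = LS - ES = 13 - 0 = 13

13


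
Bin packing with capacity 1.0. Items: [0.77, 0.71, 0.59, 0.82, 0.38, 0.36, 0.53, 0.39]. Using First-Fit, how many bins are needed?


Place items sequentially using First-Fit:
  Item 0.77 -> new Bin 1
  Item 0.71 -> new Bin 2
  Item 0.59 -> new Bin 3
  Item 0.82 -> new Bin 4
  Item 0.38 -> Bin 3 (now 0.97)
  Item 0.36 -> new Bin 5
  Item 0.53 -> Bin 5 (now 0.89)
  Item 0.39 -> new Bin 6
Total bins used = 6

6


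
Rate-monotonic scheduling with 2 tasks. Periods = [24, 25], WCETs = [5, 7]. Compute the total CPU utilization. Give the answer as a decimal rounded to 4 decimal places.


Compute individual utilizations (exact fractions):
  Task 1: C/T = 5/24 (approx. 0.2083)
  Task 2: C/T = 7/25 (approx. 0.28)
Total utilization U = 5/24 + 7/25 = 293/600
Rounded to 4 decimal places: U = 0.4883
RM (Liu & Layland) bound for 2 tasks = 0.828427; compare with U = 293/600 (approx. 0.488333)
U <= bound, so schedulable by RM sufficient condition.

0.4883


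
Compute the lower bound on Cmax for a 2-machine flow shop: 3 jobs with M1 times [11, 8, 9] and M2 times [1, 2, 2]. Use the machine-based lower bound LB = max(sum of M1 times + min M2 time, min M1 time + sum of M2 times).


LB1 = sum(M1 times) + min(M2 times) = 28 + 1 = 29
LB2 = min(M1 times) + sum(M2 times) = 8 + 5 = 13
Lower bound = max(LB1, LB2) = max(29, 13) = 29

29


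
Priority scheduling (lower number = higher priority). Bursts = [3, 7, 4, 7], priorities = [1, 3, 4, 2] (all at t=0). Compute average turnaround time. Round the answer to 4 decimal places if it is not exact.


Sort by priority (ascending = highest first):
Order: [(1, 3), (2, 7), (3, 7), (4, 4)]
Completion times:
  Priority 1, burst=3, C=3
  Priority 2, burst=7, C=10
  Priority 3, burst=7, C=17
  Priority 4, burst=4, C=21
Average turnaround = 51/4 = 12.75

12.75


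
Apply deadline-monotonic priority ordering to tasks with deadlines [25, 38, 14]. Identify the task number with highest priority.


Sort tasks by relative deadline (ascending):
  Task 3: deadline = 14
  Task 1: deadline = 25
  Task 2: deadline = 38
Priority order (highest first): [3, 1, 2]
Highest priority task = 3

3


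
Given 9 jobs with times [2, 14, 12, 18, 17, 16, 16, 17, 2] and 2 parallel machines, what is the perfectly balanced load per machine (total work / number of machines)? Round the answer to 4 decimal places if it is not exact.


Total processing time = 2 + 14 + 12 + 18 + 17 + 16 + 16 + 17 + 2 = 114
Number of machines = 2
Ideal balanced load = 114 / 2 = 57.0

57.0


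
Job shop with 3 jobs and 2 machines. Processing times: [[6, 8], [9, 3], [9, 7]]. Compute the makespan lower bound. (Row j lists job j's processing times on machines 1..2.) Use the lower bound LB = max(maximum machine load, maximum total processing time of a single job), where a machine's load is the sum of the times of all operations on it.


Machine loads:
  Machine 1: 6 + 9 + 9 = 24
  Machine 2: 8 + 3 + 7 = 18
Max machine load = 24
Job totals:
  Job 1: 14
  Job 2: 12
  Job 3: 16
Max job total = 16
Lower bound = max(24, 16) = 24

24


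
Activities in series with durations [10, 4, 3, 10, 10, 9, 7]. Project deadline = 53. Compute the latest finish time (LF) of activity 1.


LF(activity 1) = deadline - sum of successor durations
Successors: activities 2 through 7 with durations [4, 3, 10, 10, 9, 7]
Sum of successor durations = 43
LF = 53 - 43 = 10

10


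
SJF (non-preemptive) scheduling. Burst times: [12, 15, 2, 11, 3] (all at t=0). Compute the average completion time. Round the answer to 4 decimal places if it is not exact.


SJF order (ascending): [2, 3, 11, 12, 15]
Completion times:
  Job 1: burst=2, C=2
  Job 2: burst=3, C=5
  Job 3: burst=11, C=16
  Job 4: burst=12, C=28
  Job 5: burst=15, C=43
Average completion = 94/5 = 18.8

18.8


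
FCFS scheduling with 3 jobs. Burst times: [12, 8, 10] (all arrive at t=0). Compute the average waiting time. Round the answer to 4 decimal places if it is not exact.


FCFS order (as given): [12, 8, 10]
Waiting times:
  Job 1: wait = 0
  Job 2: wait = 12
  Job 3: wait = 20
Sum of waiting times = 32
Average waiting time = 32/3 = 10.6667

10.6667


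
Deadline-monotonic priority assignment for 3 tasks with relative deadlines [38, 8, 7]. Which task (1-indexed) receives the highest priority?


Sort tasks by relative deadline (ascending):
  Task 3: deadline = 7
  Task 2: deadline = 8
  Task 1: deadline = 38
Priority order (highest first): [3, 2, 1]
Highest priority task = 3

3


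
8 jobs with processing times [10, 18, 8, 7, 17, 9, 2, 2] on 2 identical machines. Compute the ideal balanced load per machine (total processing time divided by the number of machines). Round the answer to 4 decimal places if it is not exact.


Total processing time = 10 + 18 + 8 + 7 + 17 + 9 + 2 + 2 = 73
Number of machines = 2
Ideal balanced load = 73 / 2 = 36.5

36.5


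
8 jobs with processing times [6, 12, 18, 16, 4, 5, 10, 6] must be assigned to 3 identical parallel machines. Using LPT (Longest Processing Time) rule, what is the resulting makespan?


Sort jobs in decreasing order (LPT): [18, 16, 12, 10, 6, 6, 5, 4]
Assign each job to the least loaded machine:
  Machine 1: jobs [18, 6], load = 24
  Machine 2: jobs [16, 6, 5], load = 27
  Machine 3: jobs [12, 10, 4], load = 26
Makespan = max load = 27

27


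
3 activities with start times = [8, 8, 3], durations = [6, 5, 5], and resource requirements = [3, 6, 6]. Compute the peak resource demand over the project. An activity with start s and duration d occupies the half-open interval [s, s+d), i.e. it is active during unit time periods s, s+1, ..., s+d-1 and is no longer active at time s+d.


Each activity i is active on [start_i, start_i + duration_i).
Compute total resource usage per time slot:
  t=0: active resources = [], total = 0
  t=1: active resources = [], total = 0
  t=2: active resources = [], total = 0
  t=3: active resources = [6], total = 6
  t=4: active resources = [6], total = 6
  t=5: active resources = [6], total = 6
  t=6: active resources = [6], total = 6
  t=7: active resources = [6], total = 6
  t=8: active resources = [3, 6], total = 9
  t=9: active resources = [3, 6], total = 9
  t=10: active resources = [3, 6], total = 9
  t=11: active resources = [3, 6], total = 9
  t=12: active resources = [3, 6], total = 9
  t=13: active resources = [3], total = 3
Peak resource demand = 9

9


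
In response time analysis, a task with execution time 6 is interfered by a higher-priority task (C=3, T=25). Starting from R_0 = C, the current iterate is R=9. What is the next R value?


R_next = C + ceil(R_prev / T_hp) * C_hp
ceil(9 / 25) = ceil(0.36) = 1
Interference = 1 * 3 = 3
R_next = 6 + 3 = 9
R_next = R_prev, so the iteration has converged (response time = 9).

9


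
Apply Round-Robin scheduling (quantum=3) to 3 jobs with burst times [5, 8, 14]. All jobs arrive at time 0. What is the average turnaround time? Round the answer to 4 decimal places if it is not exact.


Time quantum = 3
Execution trace:
  J1 runs 3 units, time = 3
  J2 runs 3 units, time = 6
  J3 runs 3 units, time = 9
  J1 runs 2 units, time = 11
  J2 runs 3 units, time = 14
  J3 runs 3 units, time = 17
  J2 runs 2 units, time = 19
  J3 runs 3 units, time = 22
  J3 runs 3 units, time = 25
  J3 runs 2 units, time = 27
Finish times: [11, 19, 27]
Average turnaround = 57/3 = 19.0

19.0


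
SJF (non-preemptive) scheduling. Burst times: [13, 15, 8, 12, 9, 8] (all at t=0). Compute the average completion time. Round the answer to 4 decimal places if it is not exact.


SJF order (ascending): [8, 8, 9, 12, 13, 15]
Completion times:
  Job 1: burst=8, C=8
  Job 2: burst=8, C=16
  Job 3: burst=9, C=25
  Job 4: burst=12, C=37
  Job 5: burst=13, C=50
  Job 6: burst=15, C=65
Average completion = 201/6 = 33.5

33.5


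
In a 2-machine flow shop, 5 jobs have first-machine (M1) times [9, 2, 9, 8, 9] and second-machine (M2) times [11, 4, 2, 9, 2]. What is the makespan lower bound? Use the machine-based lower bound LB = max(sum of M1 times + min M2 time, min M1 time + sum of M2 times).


LB1 = sum(M1 times) + min(M2 times) = 37 + 2 = 39
LB2 = min(M1 times) + sum(M2 times) = 2 + 28 = 30
Lower bound = max(LB1, LB2) = max(39, 30) = 39

39


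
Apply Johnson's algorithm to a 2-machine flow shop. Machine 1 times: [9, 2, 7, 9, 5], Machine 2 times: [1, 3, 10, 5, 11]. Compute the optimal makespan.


Apply Johnson's rule:
  Group 1 (a <= b): [(2, 2, 3), (5, 5, 11), (3, 7, 10)]
  Group 2 (a > b): [(4, 9, 5), (1, 9, 1)]
Optimal job order: [2, 5, 3, 4, 1]
Schedule:
  Job 2: M1 done at 2, M2 done at 5
  Job 5: M1 done at 7, M2 done at 18
  Job 3: M1 done at 14, M2 done at 28
  Job 4: M1 done at 23, M2 done at 33
  Job 1: M1 done at 32, M2 done at 34
Makespan = 34

34


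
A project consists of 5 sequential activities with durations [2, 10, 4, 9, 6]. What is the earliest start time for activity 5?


Activity 5 starts after activities 1 through 4 complete.
Predecessor durations: [2, 10, 4, 9]
ES = 2 + 10 + 4 + 9 = 25

25


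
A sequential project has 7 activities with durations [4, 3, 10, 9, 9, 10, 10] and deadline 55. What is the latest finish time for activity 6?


LF(activity 6) = deadline - sum of successor durations
Successors: activities 7 through 7 with durations [10]
Sum of successor durations = 10
LF = 55 - 10 = 45

45


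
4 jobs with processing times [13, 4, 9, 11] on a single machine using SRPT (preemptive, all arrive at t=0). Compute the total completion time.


Since all jobs arrive at t=0, SRPT equals SPT ordering.
SPT order: [4, 9, 11, 13]
Completion times:
  Job 1: p=4, C=4
  Job 2: p=9, C=13
  Job 3: p=11, C=24
  Job 4: p=13, C=37
Total completion time = 4 + 13 + 24 + 37 = 78

78


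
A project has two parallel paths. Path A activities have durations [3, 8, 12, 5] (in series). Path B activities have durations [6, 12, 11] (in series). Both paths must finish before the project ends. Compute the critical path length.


Path A total = 3 + 8 + 12 + 5 = 28
Path B total = 6 + 12 + 11 = 29
Critical path = longest path = max(28, 29) = 29

29


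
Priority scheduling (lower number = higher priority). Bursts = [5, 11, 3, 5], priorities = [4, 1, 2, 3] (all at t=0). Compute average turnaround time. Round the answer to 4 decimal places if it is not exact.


Sort by priority (ascending = highest first):
Order: [(1, 11), (2, 3), (3, 5), (4, 5)]
Completion times:
  Priority 1, burst=11, C=11
  Priority 2, burst=3, C=14
  Priority 3, burst=5, C=19
  Priority 4, burst=5, C=24
Average turnaround = 68/4 = 17.0

17.0


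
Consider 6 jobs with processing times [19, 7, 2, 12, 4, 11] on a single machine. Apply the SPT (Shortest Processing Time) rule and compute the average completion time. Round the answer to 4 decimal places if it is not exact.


Sort jobs by processing time (SPT order): [2, 4, 7, 11, 12, 19]
Compute completion times sequentially:
  Job 1: processing = 2, completes at 2
  Job 2: processing = 4, completes at 6
  Job 3: processing = 7, completes at 13
  Job 4: processing = 11, completes at 24
  Job 5: processing = 12, completes at 36
  Job 6: processing = 19, completes at 55
Sum of completion times = 136
Average completion time = 136/6 = 22.6667

22.6667


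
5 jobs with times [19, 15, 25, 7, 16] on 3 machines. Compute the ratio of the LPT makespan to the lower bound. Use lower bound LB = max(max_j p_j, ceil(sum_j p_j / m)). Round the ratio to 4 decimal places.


LPT order: [25, 19, 16, 15, 7]
Machine loads after assignment: [25, 26, 31]
LPT makespan = 31
Lower bound = max(max_job, ceil(total/3)) = max(25, 28) = 28
Ratio = 31 / 28 = 1.1071

1.1071


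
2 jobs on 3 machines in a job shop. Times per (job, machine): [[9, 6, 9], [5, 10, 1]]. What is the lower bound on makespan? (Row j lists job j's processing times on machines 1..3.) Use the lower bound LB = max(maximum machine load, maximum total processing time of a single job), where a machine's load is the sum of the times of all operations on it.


Machine loads:
  Machine 1: 9 + 5 = 14
  Machine 2: 6 + 10 = 16
  Machine 3: 9 + 1 = 10
Max machine load = 16
Job totals:
  Job 1: 24
  Job 2: 16
Max job total = 24
Lower bound = max(16, 24) = 24

24


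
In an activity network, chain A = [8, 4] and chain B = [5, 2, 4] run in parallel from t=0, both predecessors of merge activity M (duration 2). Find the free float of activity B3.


ES(B3) = sum of predecessors on chain B = 7
EF(B3) = ES + duration = 7 + 4 = 11
Successor of B3 is M. ES(M) = max(sum(A), sum(B)) = max(12, 11) = 12
Free float = ES(successor) - EF(current) = 12 - 11 = 1

1


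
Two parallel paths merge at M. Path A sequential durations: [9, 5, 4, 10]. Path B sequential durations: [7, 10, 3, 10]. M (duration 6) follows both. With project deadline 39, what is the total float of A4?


Forward pass: ES(A4) = sum of predecessors on chain A = 18
EF = ES + duration = 18 + 10 = 28
Backward pass: LF(M) = deadline = 39; LS(M) = 39 - 6 = 33
LF(A4) = LS(M) - sum(successors on chain A) = 33 - 0 = 33
LS = LF - duration = 33 - 10 = 23
Total float = LS - ES = 23 - 18 = 5

5


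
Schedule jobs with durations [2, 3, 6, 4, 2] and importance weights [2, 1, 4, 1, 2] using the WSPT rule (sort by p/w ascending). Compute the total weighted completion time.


Compute p/w ratios and sort ascending (WSPT): [(2, 2), (2, 2), (6, 4), (3, 1), (4, 1)]
Compute weighted completion times:
  Job (p=2,w=2): C=2, w*C=2*2=4
  Job (p=2,w=2): C=4, w*C=2*4=8
  Job (p=6,w=4): C=10, w*C=4*10=40
  Job (p=3,w=1): C=13, w*C=1*13=13
  Job (p=4,w=1): C=17, w*C=1*17=17
Total weighted completion time = 82

82


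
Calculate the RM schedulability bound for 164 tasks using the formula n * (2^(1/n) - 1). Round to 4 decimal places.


Compute 2^(1/164) = 1.0042354515
Subtract 1: 1.0042354515 - 1 = 0.0042354515
Multiply by n: 164 * 0.0042354515 = 0.6946140460
Round to 4 dp: 0.6946

0.6946


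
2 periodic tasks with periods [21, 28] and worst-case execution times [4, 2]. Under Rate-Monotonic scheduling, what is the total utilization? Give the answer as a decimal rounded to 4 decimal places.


Compute individual utilizations (exact fractions):
  Task 1: C/T = 4/21 (approx. 0.1905)
  Task 2: C/T = 2/28 = 1/14 (approx. 0.0714)
Total utilization U = 4/21 + 1/14 = 11/42
Rounded to 4 decimal places: U = 0.2619
RM (Liu & Layland) bound for 2 tasks = 0.828427; compare with U = 11/42 (approx. 0.261905)
U <= bound, so schedulable by RM sufficient condition.

0.2619


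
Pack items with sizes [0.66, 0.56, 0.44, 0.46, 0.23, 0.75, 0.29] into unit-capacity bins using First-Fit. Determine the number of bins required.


Place items sequentially using First-Fit:
  Item 0.66 -> new Bin 1
  Item 0.56 -> new Bin 2
  Item 0.44 -> Bin 2 (now 1.0)
  Item 0.46 -> new Bin 3
  Item 0.23 -> Bin 1 (now 0.89)
  Item 0.75 -> new Bin 4
  Item 0.29 -> Bin 3 (now 0.75)
Total bins used = 4

4


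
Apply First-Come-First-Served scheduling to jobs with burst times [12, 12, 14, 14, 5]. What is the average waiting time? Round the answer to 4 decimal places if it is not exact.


FCFS order (as given): [12, 12, 14, 14, 5]
Waiting times:
  Job 1: wait = 0
  Job 2: wait = 12
  Job 3: wait = 24
  Job 4: wait = 38
  Job 5: wait = 52
Sum of waiting times = 126
Average waiting time = 126/5 = 25.2

25.2


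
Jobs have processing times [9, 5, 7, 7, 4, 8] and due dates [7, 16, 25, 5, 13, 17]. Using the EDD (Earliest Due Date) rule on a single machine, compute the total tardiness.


Sort by due date (EDD order): [(7, 5), (9, 7), (4, 13), (5, 16), (8, 17), (7, 25)]
Compute completion times and tardiness:
  Job 1: p=7, d=5, C=7, tardiness=max(0,7-5)=2
  Job 2: p=9, d=7, C=16, tardiness=max(0,16-7)=9
  Job 3: p=4, d=13, C=20, tardiness=max(0,20-13)=7
  Job 4: p=5, d=16, C=25, tardiness=max(0,25-16)=9
  Job 5: p=8, d=17, C=33, tardiness=max(0,33-17)=16
  Job 6: p=7, d=25, C=40, tardiness=max(0,40-25)=15
Total tardiness = 58

58


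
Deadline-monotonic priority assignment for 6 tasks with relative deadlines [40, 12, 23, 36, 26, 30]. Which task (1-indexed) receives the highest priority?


Sort tasks by relative deadline (ascending):
  Task 2: deadline = 12
  Task 3: deadline = 23
  Task 5: deadline = 26
  Task 6: deadline = 30
  Task 4: deadline = 36
  Task 1: deadline = 40
Priority order (highest first): [2, 3, 5, 6, 4, 1]
Highest priority task = 2

2


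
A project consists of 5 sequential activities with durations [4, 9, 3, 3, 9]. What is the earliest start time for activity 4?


Activity 4 starts after activities 1 through 3 complete.
Predecessor durations: [4, 9, 3]
ES = 4 + 9 + 3 = 16

16


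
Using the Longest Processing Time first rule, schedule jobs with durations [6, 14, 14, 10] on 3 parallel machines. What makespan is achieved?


Sort jobs in decreasing order (LPT): [14, 14, 10, 6]
Assign each job to the least loaded machine:
  Machine 1: jobs [14], load = 14
  Machine 2: jobs [14], load = 14
  Machine 3: jobs [10, 6], load = 16
Makespan = max load = 16

16


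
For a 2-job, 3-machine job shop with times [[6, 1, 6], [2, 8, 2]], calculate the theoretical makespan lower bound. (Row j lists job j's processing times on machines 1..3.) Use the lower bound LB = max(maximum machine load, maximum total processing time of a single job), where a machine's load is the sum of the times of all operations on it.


Machine loads:
  Machine 1: 6 + 2 = 8
  Machine 2: 1 + 8 = 9
  Machine 3: 6 + 2 = 8
Max machine load = 9
Job totals:
  Job 1: 13
  Job 2: 12
Max job total = 13
Lower bound = max(9, 13) = 13

13


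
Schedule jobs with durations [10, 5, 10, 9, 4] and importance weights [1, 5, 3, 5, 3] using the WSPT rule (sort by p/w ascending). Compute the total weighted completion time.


Compute p/w ratios and sort ascending (WSPT): [(5, 5), (4, 3), (9, 5), (10, 3), (10, 1)]
Compute weighted completion times:
  Job (p=5,w=5): C=5, w*C=5*5=25
  Job (p=4,w=3): C=9, w*C=3*9=27
  Job (p=9,w=5): C=18, w*C=5*18=90
  Job (p=10,w=3): C=28, w*C=3*28=84
  Job (p=10,w=1): C=38, w*C=1*38=38
Total weighted completion time = 264

264


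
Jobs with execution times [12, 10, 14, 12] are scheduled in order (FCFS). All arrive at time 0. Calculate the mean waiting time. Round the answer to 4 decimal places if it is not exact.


FCFS order (as given): [12, 10, 14, 12]
Waiting times:
  Job 1: wait = 0
  Job 2: wait = 12
  Job 3: wait = 22
  Job 4: wait = 36
Sum of waiting times = 70
Average waiting time = 70/4 = 17.5

17.5


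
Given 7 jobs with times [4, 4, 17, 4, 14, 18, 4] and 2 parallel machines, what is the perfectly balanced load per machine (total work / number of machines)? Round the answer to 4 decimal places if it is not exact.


Total processing time = 4 + 4 + 17 + 4 + 14 + 18 + 4 = 65
Number of machines = 2
Ideal balanced load = 65 / 2 = 32.5

32.5


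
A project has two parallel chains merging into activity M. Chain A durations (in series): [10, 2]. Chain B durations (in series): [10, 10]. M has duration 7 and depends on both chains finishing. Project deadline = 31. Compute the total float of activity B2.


Forward pass: ES(B2) = sum of predecessors on chain B = 10
EF = ES + duration = 10 + 10 = 20
Backward pass: LF(M) = deadline = 31; LS(M) = 31 - 7 = 24
LF(B2) = LS(M) - sum(successors on chain B) = 24 - 0 = 24
LS = LF - duration = 24 - 10 = 14
Total float = LS - ES = 14 - 10 = 4

4


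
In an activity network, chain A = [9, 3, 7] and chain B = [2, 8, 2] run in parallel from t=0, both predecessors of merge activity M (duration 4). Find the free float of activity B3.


ES(B3) = sum of predecessors on chain B = 10
EF(B3) = ES + duration = 10 + 2 = 12
Successor of B3 is M. ES(M) = max(sum(A), sum(B)) = max(19, 12) = 19
Free float = ES(successor) - EF(current) = 19 - 12 = 7

7


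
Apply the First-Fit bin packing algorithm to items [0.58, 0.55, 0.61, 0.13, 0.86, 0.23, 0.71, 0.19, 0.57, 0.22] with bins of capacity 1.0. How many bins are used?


Place items sequentially using First-Fit:
  Item 0.58 -> new Bin 1
  Item 0.55 -> new Bin 2
  Item 0.61 -> new Bin 3
  Item 0.13 -> Bin 1 (now 0.71)
  Item 0.86 -> new Bin 4
  Item 0.23 -> Bin 1 (now 0.94)
  Item 0.71 -> new Bin 5
  Item 0.19 -> Bin 2 (now 0.74)
  Item 0.57 -> new Bin 6
  Item 0.22 -> Bin 2 (now 0.96)
Total bins used = 6

6


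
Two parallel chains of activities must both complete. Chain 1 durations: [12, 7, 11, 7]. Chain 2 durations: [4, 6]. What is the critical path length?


Path A total = 12 + 7 + 11 + 7 = 37
Path B total = 4 + 6 = 10
Critical path = longest path = max(37, 10) = 37

37


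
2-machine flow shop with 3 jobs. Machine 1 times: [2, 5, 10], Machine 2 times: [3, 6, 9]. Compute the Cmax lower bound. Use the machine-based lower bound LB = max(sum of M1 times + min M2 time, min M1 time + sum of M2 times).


LB1 = sum(M1 times) + min(M2 times) = 17 + 3 = 20
LB2 = min(M1 times) + sum(M2 times) = 2 + 18 = 20
Lower bound = max(LB1, LB2) = max(20, 20) = 20

20


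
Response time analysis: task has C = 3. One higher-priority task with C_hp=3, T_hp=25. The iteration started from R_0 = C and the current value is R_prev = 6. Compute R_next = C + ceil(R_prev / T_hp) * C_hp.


R_next = C + ceil(R_prev / T_hp) * C_hp
ceil(6 / 25) = ceil(0.24) = 1
Interference = 1 * 3 = 3
R_next = 3 + 3 = 6
R_next = R_prev, so the iteration has converged (response time = 6).

6


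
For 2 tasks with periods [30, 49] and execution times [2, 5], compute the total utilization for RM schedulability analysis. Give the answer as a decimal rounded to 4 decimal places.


Compute individual utilizations (exact fractions):
  Task 1: C/T = 2/30 = 1/15 (approx. 0.0667)
  Task 2: C/T = 5/49 (approx. 0.102)
Total utilization U = 1/15 + 5/49 = 124/735
Rounded to 4 decimal places: U = 0.1687
RM (Liu & Layland) bound for 2 tasks = 0.828427; compare with U = 124/735 (approx. 0.168707)
U <= bound, so schedulable by RM sufficient condition.

0.1687
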